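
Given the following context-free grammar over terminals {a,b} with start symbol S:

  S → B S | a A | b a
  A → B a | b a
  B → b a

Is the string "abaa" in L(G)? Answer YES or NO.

CNF form of G:
  S -> B S | T0 A | T1 T0
  A -> B T0 | T1 T0
  B -> T1 T0
  T0 -> a
  T1 -> b

CYK table (by increasing span):
  T[0,0] 'a' = {T0}  orig:{}
  T[1,1] 'b' = {T1}  orig:{}
  T[2,2] 'a' = {T0}  orig:{}
  T[3,3] 'a' = {T0}  orig:{}
  T[0,1] 'ab' = ∅
  T[1,2] 'ba' = {A,B,S}
  T[2,3] 'aa' = ∅
  T[0,2] 'aba' = {S}
  T[1,3] 'baa' = {A}
  T[0,3] 'abaa' = {S}

S ∈ T[0,3] ⇒ YES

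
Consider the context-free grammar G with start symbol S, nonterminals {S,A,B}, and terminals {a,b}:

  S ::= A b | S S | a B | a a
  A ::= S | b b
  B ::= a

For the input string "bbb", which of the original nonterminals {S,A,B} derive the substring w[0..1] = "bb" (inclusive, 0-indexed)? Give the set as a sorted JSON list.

CNF form of G:
  S -> A T0 | S S | T1 B | T1 T1
  A -> A T0 | S S | T0 T0 | T1 B | T1 T1
  B -> a
  T0 -> b
  T1 -> a

CYK table (by increasing span) — only the sub-triangle for w[0..1]:
  [0..0]={T0}  "b"  orig:{}
  [1..1]={T0}  "b"  orig:{}
  [0..1]={A}  "bb"

Original NTs in T[0,1] deriving "bb": ["A"]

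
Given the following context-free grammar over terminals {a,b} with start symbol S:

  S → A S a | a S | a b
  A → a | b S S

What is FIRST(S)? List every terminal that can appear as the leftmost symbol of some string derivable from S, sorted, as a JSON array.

Compute FIRST by fixpoint:
iter 1:
  A via A→a: +{a}
  A via A→b S S: +{b}
  S via S→A S a: +{a,b}
  FIRST[S]={a,b}  FIRST[A]={a,b}
iter 2: (no change)
  FIRST[S]={a,b}  FIRST[A]={a,b}

FIRST(S) = ["a", "b"]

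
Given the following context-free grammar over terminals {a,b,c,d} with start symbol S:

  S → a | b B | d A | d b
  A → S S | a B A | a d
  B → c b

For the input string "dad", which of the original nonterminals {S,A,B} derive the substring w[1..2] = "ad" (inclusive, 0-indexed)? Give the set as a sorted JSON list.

Convert to CNF:
  S -> T1 A | T1 T3 | T3 B | a
  A -> S S | T0 T1 | T0 X4
  B -> T2 T3
  T0 -> a
  T1 -> d
  T2 -> c
  T3 -> b
  X4 -> B A

CYK fill (cells [i..j] with 1 ≤ i ≤ j ≤ 2 only):
  cell(1,1) a: {S,T0}  orig:{S}
  cell(2,2) d: {T1}  orig:{}
  cell(1,2) ad: {A}

Original NTs in T[1,2] deriving "ad": ["A"]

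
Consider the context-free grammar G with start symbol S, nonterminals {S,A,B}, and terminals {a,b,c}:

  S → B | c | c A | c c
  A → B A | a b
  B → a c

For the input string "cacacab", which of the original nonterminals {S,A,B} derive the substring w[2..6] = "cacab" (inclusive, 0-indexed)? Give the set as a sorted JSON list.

CNF form of G:
  S -> T0 T2 | T2 A | T2 T2 | c
  A -> B A | T0 T1
  B -> T0 T2
  T0 -> a
  T1 -> b
  T2 -> c

CYK fill, restricted to cells inside w[2..6]:
  cell(2,2) c: {S,T2}  orig:{S}
  cell(3,3) a: {T0}  orig:{}
  cell(4,4) c: {S,T2}  orig:{S}
  cell(5,5) a: {T0}  orig:{}
  cell(6,6) b: {T1}  orig:{}
  cell(2,3) ca: ∅
  cell(3,4) ac: {B,S}
  cell(4,5) ca: ∅
  cell(5,6) ab: {A}
  cell(2,4) cac: ∅
  cell(3,5) aca: ∅
  cell(4,6) cab: {S}
  cell(2,5) caca: ∅
  cell(3,6) acab: {A}
  cell(2,6) cacab: {S}

Original NTs in T[2,6] deriving "cacab": ["S"]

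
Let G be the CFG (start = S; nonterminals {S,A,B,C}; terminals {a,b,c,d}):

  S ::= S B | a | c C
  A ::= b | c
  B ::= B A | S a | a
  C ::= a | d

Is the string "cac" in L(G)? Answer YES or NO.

Convert to CNF:
  S -> S B | T1 C | a
  A -> b | c
  B -> B A | S T0 | a
  C -> a | d
  T0 -> a
  T1 -> c

CYK table (by increasing span):
  cell(0,0) c: {A,T1}  orig:{A}
  cell(1,1) a: {B,C,S,T0}  orig:{B,C,S}
  cell(2,2) c: {A,T1}  orig:{A}
  cell(0,1) ca: {S}
  cell(1,2) ac: {B}
  cell(0,2) cac: ∅

S ∉ T[0,2] ⇒ NO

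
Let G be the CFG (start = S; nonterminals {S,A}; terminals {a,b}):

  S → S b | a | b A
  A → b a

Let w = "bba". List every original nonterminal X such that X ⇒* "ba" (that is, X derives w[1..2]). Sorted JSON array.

CNF form of G:
  S -> S T0 | T0 A | a
  A -> T0 T1
  T0 -> b
  T1 -> a

Fill CYK table bottom-up (cells [i..j] with 1 ≤ i ≤ j ≤ 2 only):
  T[1,1] 'b' = {T0}  orig:{}
  T[2,2] 'a' = {S,T1}  orig:{S}
  T[1,2] 'ba' = {A}

Original NTs in T[1,2] deriving "ba": ["A"]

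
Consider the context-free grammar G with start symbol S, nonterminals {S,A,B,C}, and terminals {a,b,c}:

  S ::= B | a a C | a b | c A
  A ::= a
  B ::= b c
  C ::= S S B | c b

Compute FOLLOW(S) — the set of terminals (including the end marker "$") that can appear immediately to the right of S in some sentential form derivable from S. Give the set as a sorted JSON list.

Compute FIRST by fixpoint:
iter 1:
  A via A→a: +{a}
  B via B→b c: +{b}
  C via C→c b: +{c}
  S via S→B: +{b}
  S via S→a a C: +{a}
  S via S→c A: +{c}
  S: {a,b,c}  A: {a}  B: {b}  C: {c}
iter 2:
  C via C→S S B: +{a,b}
  S: {a,b,c}  A: {a}  B: {b}  C: {a,b,c}
iter 3: (no change)
  S: {a,b,c}  A: {a}  B: {b}  C: {a,b,c}

FOLLOW sets:
initialize: $ ∈ FOLLOW(S)
round 1:
  C→S S B: FOLLOW(S) ⊇ FIRST(S) = {a,b,c}; new: +{a,b,c}
  S→B: FOLLOW(B) ⊇ FOLLOW(S) ⊇ {$,a,b,c}; new: +{$,a,b,c}
  S→a a C: FOLLOW(C) ⊇ FOLLOW(S) ⊇ {$,a,b,c}; new: +{$,a,b,c}
  S→c A: FOLLOW(A) ⊇ FOLLOW(S) ⊇ {$,a,b,c}; new: +{$,a,b,c}
  FOLLOW(S)={$,a,b,c}  FOLLOW(A)={$,a,b,c}  FOLLOW(B)={$,a,b,c}  FOLLOW(C)={$,a,b,c}
round 2: — fixpoint
  FOLLOW(S)={$,a,b,c}  FOLLOW(A)={$,a,b,c}  FOLLOW(B)={$,a,b,c}  FOLLOW(C)={$,a,b,c}

FOLLOW(S) = ["$", "a", "b", "c"]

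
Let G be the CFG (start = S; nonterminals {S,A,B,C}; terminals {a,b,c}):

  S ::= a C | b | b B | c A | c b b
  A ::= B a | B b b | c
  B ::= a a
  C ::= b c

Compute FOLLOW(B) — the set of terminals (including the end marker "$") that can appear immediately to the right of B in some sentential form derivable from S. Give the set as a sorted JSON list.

Compute FIRST by fixpoint:
round 1:
  A via A→c: +{c}
  B via B→a a: +{a}
  C via C→b c: +{b}
  S via S→a C: +{a}
  S via S→b: +{b}
  S via S→c A: +{c}
  FIRST[S]={a,b,c}  FIRST[A]={c}  FIRST[B]={a}  FIRST[C]={b}
round 2:
  A via A→B a: +{a}
  FIRST[S]={a,b,c}  FIRST[A]={a,c}  FIRST[B]={a}  FIRST[C]={b}
round 3: (no change)
  FIRST[S]={a,b,c}  FIRST[A]={a,c}  FIRST[B]={a}  FIRST[C]={b}

FOLLOW iteration:
FOLLOW(S) := {$}
iter 1:
  A→B a: FOLLOW(B) ⊇ FIRST(a) = {a}; new: +{a}
  A→B b b: FOLLOW(B) ⊇ FIRST(b) = {b}; new: +{b}
  S→a C: FOLLOW(C) ⊇ FOLLOW(S) ⊇ {$}; new: +{$}
  S→b B: FOLLOW(B) ⊇ FOLLOW(S) ⊇ {$}; new: +{$}
  S→c A: FOLLOW(A) ⊇ FOLLOW(S) ⊇ {$}; new: +{$}
  FOLLOW(S)={$}  FOLLOW(A)={$}  FOLLOW(B)={$,a,b}  FOLLOW(C)={$}
iter 2: — fixpoint
  FOLLOW(S)={$}  FOLLOW(A)={$}  FOLLOW(B)={$,a,b}  FOLLOW(C)={$}

FOLLOW(B) = ["$", "a", "b"]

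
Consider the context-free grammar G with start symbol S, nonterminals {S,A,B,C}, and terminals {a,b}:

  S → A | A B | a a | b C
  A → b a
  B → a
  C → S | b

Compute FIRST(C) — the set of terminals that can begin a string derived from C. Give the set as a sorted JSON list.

FIRST sets, iterate to fixpoint:
[1]
  A via A→b a: +{b}
  B via B→a: +{a}
  C via C→b: +{b}
  S via S→A: +{b}
  S via S→a a: +{a}
  FIRST[S]={a,b}  FIRST[A]={b}  FIRST[B]={a}  FIRST[C]={b}
[2]
  C via C→S: +{a}
  FIRST[S]={a,b}  FIRST[A]={b}  FIRST[B]={a}  FIRST[C]={a,b}
[3] done
  FIRST[S]={a,b}  FIRST[A]={b}  FIRST[B]={a}  FIRST[C]={a,b}

FIRST(C) = ["a", "b"]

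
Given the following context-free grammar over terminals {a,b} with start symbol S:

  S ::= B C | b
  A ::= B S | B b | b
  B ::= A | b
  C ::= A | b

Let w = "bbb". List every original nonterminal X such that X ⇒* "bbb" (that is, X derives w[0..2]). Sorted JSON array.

CNF form of G:
  S -> B C | b
  A -> B S | B T0 | b
  B -> B S | B T0 | b
  C -> B S | B T0 | b
  T0 -> b

Fill CYK table bottom-up, restricted to cells inside w[0..2]:
  [0..0]={A,B,C,S,T0}  "b"  orig:{A,B,C,S}
  [1..1]={A,B,C,S,T0}  "b"  orig:{A,B,C,S}
  [2..2]={A,B,C,S,T0}  "b"  orig:{A,B,C,S}
  [0..1]={A,B,C,S}  "bb"
  [1..2]={A,B,C,S}  "bb"
  [0..2]={A,B,C,S}  "bbb"

Original NTs in T[0,2] deriving "bbb": ["A", "B", "C", "S"]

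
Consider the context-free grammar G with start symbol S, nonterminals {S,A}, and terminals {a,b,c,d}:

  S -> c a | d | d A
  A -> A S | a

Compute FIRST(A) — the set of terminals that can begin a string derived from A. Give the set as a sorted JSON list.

Compute FIRST by fixpoint:
iter 1:
  A via A→a: +{a}
  S via S→c a: +{c}
  S via S→d: +{d}
  FIRST[S]={c,d}  FIRST[A]={a}
iter 2: (no change)
  FIRST[S]={c,d}  FIRST[A]={a}

FIRST(A) = ["a"]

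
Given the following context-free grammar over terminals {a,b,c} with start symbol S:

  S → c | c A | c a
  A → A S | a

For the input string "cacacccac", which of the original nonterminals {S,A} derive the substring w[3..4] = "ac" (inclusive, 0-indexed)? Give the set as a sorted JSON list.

Convert to CNF:
  S -> T0 A | T0 T1 | c
  A -> A S | a
  T0 -> c
  T1 -> a

CYK table (by increasing span), restricted to cells inside w[3..4]:
  [3..3]={A,T1}  "a"  orig:{A}
  [4..4]={S,T0}  "c"  orig:{S}
  [3..4]={A}  "ac"

Original NTs in T[3,4] deriving "ac": ["A"]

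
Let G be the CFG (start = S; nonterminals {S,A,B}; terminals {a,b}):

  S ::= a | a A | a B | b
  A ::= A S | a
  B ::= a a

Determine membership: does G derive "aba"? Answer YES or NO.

Convert to CNF:
  S -> T0 A | T0 B | a | b
  A -> A S | a
  B -> T0 T0
  T0 -> a

CYK table (by increasing span):
  cell(0,0) a: {A,S,T0}  orig:{A,S}
  cell(1,1) b: {S}
  cell(2,2) a: {A,S,T0}  orig:{A,S}
  cell(0,1) ab: {A}
  cell(1,2) ba: ∅
  cell(0,2) aba: {A}

S ∉ T[0,2] ⇒ NO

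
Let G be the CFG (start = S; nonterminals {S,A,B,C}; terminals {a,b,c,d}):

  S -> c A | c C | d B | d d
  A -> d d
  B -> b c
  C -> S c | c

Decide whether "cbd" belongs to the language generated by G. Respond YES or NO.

Convert to CNF:
  S -> T0 B | T0 T0 | T2 A | T2 C
  A -> T0 T0
  B -> T1 T2
  C -> S T2 | c
  T0 -> d
  T1 -> b
  T2 -> c

CYK table (by increasing span):
  cell(0,0) c: {C,T2}  orig:{C}
  cell(1,1) b: {T1}  orig:{}
  cell(2,2) d: {T0}  orig:{}
  cell(0,1) cb: ∅
  cell(1,2) bd: ∅
  cell(0,2) cbd: ∅

S ∉ T[0,2] ⇒ NO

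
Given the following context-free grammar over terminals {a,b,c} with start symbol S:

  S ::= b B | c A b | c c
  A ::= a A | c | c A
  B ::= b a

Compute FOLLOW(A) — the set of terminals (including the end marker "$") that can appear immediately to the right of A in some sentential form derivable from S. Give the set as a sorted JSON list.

Compute FIRST by fixpoint:
[1]
  A via A→a A: +{a}
  A via A→c: +{c}
  B via B→b a: +{b}
  S via S→b B: +{b}
  S via S→c A b: +{c}
  FIRST(S)={b,c}  FIRST(A)={a,c}  FIRST(B)={b}
[2] done
  FIRST(S)={b,c}  FIRST(A)={a,c}  FIRST(B)={b}

Compute FOLLOW by fixpoint:
FOLLOW(S) := {$}
round 1:
  S→b B: FOLLOW(B) ⊇ FOLLOW(S) ⊇ {$}; new: +{$}
  S→c A b: FOLLOW(A) ⊇ FIRST(b) = {b}; new: +{b}
  S: {$}  A: {b}  B: {$}
round 2: — fixpoint
  S: {$}  A: {b}  B: {$}

FOLLOW(A) = ["b"]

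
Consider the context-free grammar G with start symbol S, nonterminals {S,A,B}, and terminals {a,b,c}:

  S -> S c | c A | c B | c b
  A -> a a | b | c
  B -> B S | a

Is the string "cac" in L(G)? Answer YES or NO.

Convert to CNF:
  S -> S T1 | T1 A | T1 B | T1 T2
  A -> T0 T0 | b | c
  B -> B S | a
  T0 -> a
  T1 -> c
  T2 -> b

CYK table (by increasing span):
  cell(0,0) c: {A,T1}  orig:{A}
  cell(1,1) a: {B,T0}  orig:{B}
  cell(2,2) c: {A,T1}  orig:{A}
  cell(0,1) ca: {S}
  cell(1,2) ac: ∅
  cell(0,2) cac: {S}

S ∈ T[0,2] ⇒ YES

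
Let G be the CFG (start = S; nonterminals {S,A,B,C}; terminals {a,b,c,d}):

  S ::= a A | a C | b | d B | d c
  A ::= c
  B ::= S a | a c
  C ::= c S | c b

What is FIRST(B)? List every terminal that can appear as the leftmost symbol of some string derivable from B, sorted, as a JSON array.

FIRST sets, iterate to fixpoint:
round 1:
  A via A→c: +{c}
  B via B→a c: +{a}
  C via C→c S: +{c}
  S via S→a A: +{a}
  S via S→b: +{b}
  S via S→d B: +{d}
  FIRST(S)={a,b,d}  FIRST(A)={c}  FIRST(B)={a}  FIRST(C)={c}
round 2:
  B via B→S a: +{b,d}
  FIRST(S)={a,b,d}  FIRST(A)={c}  FIRST(B)={a,b,d}  FIRST(C)={c}
round 3: (no change)
  FIRST(S)={a,b,d}  FIRST(A)={c}  FIRST(B)={a,b,d}  FIRST(C)={c}

FIRST(B) = ["a", "b", "d"]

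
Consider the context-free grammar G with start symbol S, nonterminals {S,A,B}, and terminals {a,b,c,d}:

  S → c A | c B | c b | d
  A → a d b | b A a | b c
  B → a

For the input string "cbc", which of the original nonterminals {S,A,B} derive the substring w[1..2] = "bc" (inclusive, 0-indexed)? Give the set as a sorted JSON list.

Convert to CNF:
  S -> T3 A | T3 B | T3 T2 | d
  A -> T0 X4 | T2 T3 | T2 X5
  B -> a
  T0 -> a
  T1 -> d
  T2 -> b
  T3 -> c
  X4 -> T1 T2
  X5 -> A T0

CYK fill (cells [i..j] with 1 ≤ i ≤ j ≤ 2 only):
  [1..1]={T2}  "b"  orig:{}
  [2..2]={T3}  "c"  orig:{}
  [1..2]={A}  "bc"

Original NTs in T[1,2] deriving "bc": ["A"]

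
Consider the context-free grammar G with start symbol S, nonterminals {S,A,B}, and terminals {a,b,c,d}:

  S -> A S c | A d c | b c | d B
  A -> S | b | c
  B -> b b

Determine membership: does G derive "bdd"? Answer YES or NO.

CNF form of G:
  S -> A X5 | A X6 | T1 B | T2 T0
  A -> A X3 | A X4 | T1 B | T2 T0 | b | c
  B -> T2 T2
  T0 -> c
  T1 -> d
  T2 -> b
  X3 -> S T0
  X4 -> T1 T0
  X5 -> S T0
  X6 -> T1 T0

CYK fill:
  T[0,0] 'b' = {A,T2}  orig:{A}
  T[1,1] 'd' = {T1}  orig:{}
  T[2,2] 'd' = {T1}  orig:{}
  T[0,1] 'bd' = ∅
  T[1,2] 'dd' = ∅
  T[0,2] 'bdd' = ∅

S ∉ T[0,2] ⇒ NO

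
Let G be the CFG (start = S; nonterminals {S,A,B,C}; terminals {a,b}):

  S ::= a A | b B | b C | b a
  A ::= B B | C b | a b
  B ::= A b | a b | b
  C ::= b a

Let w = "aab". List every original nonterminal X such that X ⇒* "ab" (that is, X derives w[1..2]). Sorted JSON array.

Convert to CNF:
  S -> T0 B | T0 C | T0 T1 | T1 A
  A -> B B | C T0 | T1 T0
  B -> A T0 | T1 T0 | b
  C -> T0 T1
  T0 -> b
  T1 -> a

CYK fill — only the sub-triangle for w[1..2]:
  cell(1,1) a: {T1}  orig:{}
  cell(2,2) b: {B,T0}  orig:{B}
  cell(1,2) ab: {A,B}

Original NTs in T[1,2] deriving "ab": ["A", "B"]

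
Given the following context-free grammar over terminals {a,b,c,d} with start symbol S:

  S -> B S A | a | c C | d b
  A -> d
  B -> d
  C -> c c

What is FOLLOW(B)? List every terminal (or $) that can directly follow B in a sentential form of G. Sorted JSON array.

FIRST sets, iterate to fixpoint:
[1]
  A via A→d: +{d}
  B via B→d: +{d}
  C via C→c c: +{c}
  S via S→B S A: +{d}
  S via S→a: +{a}
  S via S→c C: +{c}
  FIRST[S]={a,c,d}  FIRST[A]={d}  FIRST[B]={d}  FIRST[C]={c}
[2] — fixpoint
  FIRST[S]={a,c,d}  FIRST[A]={d}  FIRST[B]={d}  FIRST[C]={c}

Compute FOLLOW by fixpoint:
seed FOLLOW(S) with $
pass 1:
  S→B S A: FOLLOW(B) ⊇ FIRST(S) = {a,c,d}; new: +{a,c,d}
  S→B S A: FOLLOW(S) ⊇ FIRST(A) = {d}; new: +{d}
  S→B S A: FOLLOW(A) ⊇ FOLLOW(S) ⊇ {$,d}; new: +{$,d}
  S→c C: FOLLOW(C) ⊇ FOLLOW(S) ⊇ {$,d}; new: +{$,d}
  FOLLOW[S]={$,d}  FOLLOW[A]={$,d}  FOLLOW[B]={a,c,d}  FOLLOW[C]={$,d}
pass 2: (stable)
  FOLLOW[S]={$,d}  FOLLOW[A]={$,d}  FOLLOW[B]={a,c,d}  FOLLOW[C]={$,d}

FOLLOW(B) = ["a", "c", "d"]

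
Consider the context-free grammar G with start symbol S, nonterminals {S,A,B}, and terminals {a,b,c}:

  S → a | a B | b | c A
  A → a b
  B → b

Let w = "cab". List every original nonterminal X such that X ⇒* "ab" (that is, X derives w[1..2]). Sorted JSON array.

CNF form of G:
  S -> T0 B | T2 A | a | b
  A -> T0 T1
  B -> b
  T0 -> a
  T1 -> b
  T2 -> c

CYK table (by increasing span) — only the sub-triangle for w[1..2]:
  T[1,1] 'a' = {S,T0}  orig:{S}
  T[2,2] 'b' = {B,S,T1}  orig:{B,S}
  T[1,2] 'ab' = {A,S}

Original NTs in T[1,2] deriving "ab": ["A", "S"]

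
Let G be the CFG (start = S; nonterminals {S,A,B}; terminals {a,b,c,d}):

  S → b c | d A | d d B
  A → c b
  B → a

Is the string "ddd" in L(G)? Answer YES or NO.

CNF form of G:
  S -> T1 T0 | T2 A | T2 X3
  A -> T0 T1
  B -> a
  T0 -> c
  T1 -> b
  T2 -> d
  X3 -> T2 B

Fill CYK table bottom-up:
  cell(0,0) d: {T2}  orig:{}
  cell(1,1) d: {T2}  orig:{}
  cell(2,2) d: {T2}  orig:{}
  cell(0,1) dd: ∅
  cell(1,2) dd: ∅
  cell(0,2) ddd: ∅

S ∉ T[0,2] ⇒ NO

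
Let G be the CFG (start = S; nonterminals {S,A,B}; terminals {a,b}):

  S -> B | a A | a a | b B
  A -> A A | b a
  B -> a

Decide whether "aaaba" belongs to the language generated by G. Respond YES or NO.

CNF form of G:
  S -> T0 B | T1 A | T1 T1 | a
  A -> A A | T0 T1
  B -> a
  T0 -> b
  T1 -> a

Fill CYK table bottom-up:
  cell(0,0) a: {B,S,T1}  orig:{B,S}
  cell(1,1) a: {B,S,T1}  orig:{B,S}
  cell(2,2) a: {B,S,T1}  orig:{B,S}
  cell(3,3) b: {T0}  orig:{}
  cell(4,4) a: {B,S,T1}  orig:{B,S}
  cell(0,1) aa: {S}
  cell(1,2) aa: {S}
  cell(2,3) ab: ∅
  cell(3,4) ba: {A,S}
  cell(0,2) aaa: ∅
  cell(1,3) aab: ∅
  cell(2,4) aba: {S}
  cell(0,3) aaab: ∅
  cell(1,4) aaba: ∅
  cell(0,4) aaaba: ∅

S ∉ T[0,4] ⇒ NO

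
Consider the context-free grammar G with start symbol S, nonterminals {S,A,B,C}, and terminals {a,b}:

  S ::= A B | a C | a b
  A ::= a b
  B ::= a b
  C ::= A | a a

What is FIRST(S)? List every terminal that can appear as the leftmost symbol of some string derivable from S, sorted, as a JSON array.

FIRST iteration:
round 1:
  A via A→a b: +{a}
  B via B→a b: +{a}
  C via C→A: +{a}
  S via S→A B: +{a}
  S: {a}  A: {a}  B: {a}  C: {a}
round 2: (stable)
  S: {a}  A: {a}  B: {a}  C: {a}

FIRST(S) = ["a"]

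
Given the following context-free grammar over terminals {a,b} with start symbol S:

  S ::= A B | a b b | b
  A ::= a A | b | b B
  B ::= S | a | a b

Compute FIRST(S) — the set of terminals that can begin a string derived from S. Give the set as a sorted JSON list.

FIRST iteration:
[1]
  A via A→a A: +{a}
  A via A→b: +{b}
  B via B→a: +{a}
  S via S→A B: +{a,b}
  S: {a,b}  A: {a,b}  B: {a}
[2]
  B via B→S: +{b}
  S: {a,b}  A: {a,b}  B: {a,b}
[3] done
  S: {a,b}  A: {a,b}  B: {a,b}

FIRST(S) = ["a", "b"]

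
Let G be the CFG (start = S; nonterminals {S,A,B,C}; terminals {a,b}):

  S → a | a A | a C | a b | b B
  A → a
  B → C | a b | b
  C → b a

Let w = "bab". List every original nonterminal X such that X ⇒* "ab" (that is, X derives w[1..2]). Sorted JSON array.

CNF form of G:
  S -> T0 A | T0 C | T0 T1 | T1 B | a
  A -> a
  B -> T0 T1 | T1 T0 | b
  C -> T1 T0
  T0 -> a
  T1 -> b

CYK fill (cells [i..j] with 1 ≤ i ≤ j ≤ 2 only):
  cell(1,1) a: {A,S,T0}  orig:{A,S}
  cell(2,2) b: {B,T1}  orig:{B}
  cell(1,2) ab: {B,S}

Original NTs in T[1,2] deriving "ab": ["B", "S"]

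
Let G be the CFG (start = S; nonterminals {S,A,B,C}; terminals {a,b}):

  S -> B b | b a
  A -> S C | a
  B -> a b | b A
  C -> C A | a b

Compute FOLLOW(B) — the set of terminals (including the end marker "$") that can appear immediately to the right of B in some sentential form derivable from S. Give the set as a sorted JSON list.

Compute FIRST by fixpoint:
[1]
  A via A→a: +{a}
  B via B→a b: +{a}
  B via B→b A: +{b}
  C via C→a b: +{a}
  S via S→B b: +{a,b}
  FIRST(S)={a,b}  FIRST(A)={a}  FIRST(B)={a,b}  FIRST(C)={a}
[2]
  A via A→S C: +{b}
  FIRST(S)={a,b}  FIRST(A)={a,b}  FIRST(B)={a,b}  FIRST(C)={a}
[3] — fixpoint
  FIRST(S)={a,b}  FIRST(A)={a,b}  FIRST(B)={a,b}  FIRST(C)={a}

Compute FOLLOW by fixpoint:
initialize: $ ∈ FOLLOW(S)
pass 1:
  A→S C: FOLLOW(S) ⊇ FIRST(C) = {a}; new: +{a}
  C→C A: FOLLOW(C) ⊇ FIRST(A) = {a,b}; new: +{a,b}
  C→C A: FOLLOW(A) ⊇ FOLLOW(C) ⊇ {a,b}; new: +{a,b}
  S→B b: FOLLOW(B) ⊇ FIRST(b) = {b}; new: +{b}
  FOLLOW[S]={$,a}  FOLLOW[A]={a,b}  FOLLOW[B]={b}  FOLLOW[C]={a,b}
pass 2: — fixpoint
  FOLLOW[S]={$,a}  FOLLOW[A]={a,b}  FOLLOW[B]={b}  FOLLOW[C]={a,b}

FOLLOW(B) = ["b"]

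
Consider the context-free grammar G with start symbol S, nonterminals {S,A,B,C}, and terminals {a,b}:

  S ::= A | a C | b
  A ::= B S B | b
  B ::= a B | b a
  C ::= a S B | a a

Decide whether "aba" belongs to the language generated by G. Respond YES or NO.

CNF form of G:
  S -> B X4 | T0 C | b
  A -> B X2 | b
  B -> T0 B | T1 T0
  C -> T0 T0 | T0 X3
  T0 -> a
  T1 -> b
  X2 -> S B
  X3 -> S B
  X4 -> S B

CYK fill:
  [0..0]={T0}  "a"  orig:{}
  [1..1]={A,S,T1}  "b"  orig:{A,S}
  [2..2]={T0}  "a"  orig:{}
  [0..1]=∅  "ab"
  [1..2]={B}  "ba"
  [0..2]={B}  "aba"

S ∉ T[0,2] ⇒ NO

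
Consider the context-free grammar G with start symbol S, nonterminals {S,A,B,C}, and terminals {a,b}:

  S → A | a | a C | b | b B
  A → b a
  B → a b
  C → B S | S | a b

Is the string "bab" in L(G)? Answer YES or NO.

CNF form of G:
  S -> T0 B | T0 T1 | T1 C | a | b
  A -> T0 T1
  B -> T1 T0
  C -> B S | T0 B | T0 T1 | T1 C | T1 T0 | a | b
  T0 -> b
  T1 -> a

CYK table (by increasing span):
  T[0,0] 'b' = {C,S,T0}  orig:{C,S}
  T[1,1] 'a' = {C,S,T1}  orig:{C,S}
  T[2,2] 'b' = {C,S,T0}  orig:{C,S}
  T[0,1] 'ba' = {A,C,S}
  T[1,2] 'ab' = {B,C,S}
  T[0,2] 'bab' = {C,S}

S ∈ T[0,2] ⇒ YES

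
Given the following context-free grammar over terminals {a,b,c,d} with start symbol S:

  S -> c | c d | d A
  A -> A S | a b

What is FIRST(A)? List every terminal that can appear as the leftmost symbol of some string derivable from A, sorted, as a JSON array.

FIRST iteration:
round 1:
  A via A→a b: +{a}
  S via S→c: +{c}
  S via S→d A: +{d}
  FIRST[S]={c,d}  FIRST[A]={a}
round 2: done
  FIRST[S]={c,d}  FIRST[A]={a}

FIRST(A) = ["a"]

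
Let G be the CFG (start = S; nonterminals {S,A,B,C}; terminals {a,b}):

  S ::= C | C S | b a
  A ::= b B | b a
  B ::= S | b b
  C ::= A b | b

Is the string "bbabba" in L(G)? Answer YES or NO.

CNF form of G:
  S -> A T0 | C S | T0 T1 | b
  A -> T0 B | T0 T1
  B -> A T0 | C S | T0 T0 | T0 T1 | b
  C -> A T0 | b
  T0 -> b
  T1 -> a

Fill CYK table bottom-up:
  T[0,0] 'b' = {B,C,S,T0}  orig:{B,C,S}
  T[1,1] 'b' = {B,C,S,T0}  orig:{B,C,S}
  T[2,2] 'a' = {T1}  orig:{}
  T[3,3] 'b' = {B,C,S,T0}  orig:{B,C,S}
  T[4,4] 'b' = {B,C,S,T0}  orig:{B,C,S}
  T[5,5] 'a' = {T1}  orig:{}
  T[0,1] 'bb' = {A,B,S}
  T[1,2] 'ba' = {A,B,S}
  T[2,3] 'ab' = ∅
  T[3,4] 'bb' = {A,B,S}
  T[4,5] 'ba' = {A,B,S}
  T[0,2] 'bba' = {A,B,S}
  T[1,3] 'bab' = {B,C,S}
  T[2,4] 'abb' = ∅
  T[3,5] 'bba' = {A,B,S}
  T[0,3] 'bbab' = {A,B,C,S}
  T[1,4] 'babb' = {B,S}
  T[2,5] 'abba' = ∅
  T[0,4] 'bbabb' = {A,B,C,S}
  T[1,5] 'babba' = {B,S}
  T[0,5] 'bbabba' = {A,B,S}

S ∈ T[0,5] ⇒ YES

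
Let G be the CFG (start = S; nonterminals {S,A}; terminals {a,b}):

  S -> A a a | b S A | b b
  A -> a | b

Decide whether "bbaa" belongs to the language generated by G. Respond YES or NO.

CNF form of G:
  S -> A X2 | T1 T1 | T1 X3
  A -> a | b
  T0 -> a
  T1 -> b
  X2 -> T0 T0
  X3 -> S A

CYK table (by increasing span):
  T[0,0] 'b' = {A,T1}  orig:{A}
  T[1,1] 'b' = {A,T1}  orig:{A}
  T[2,2] 'a' = {A,T0}  orig:{A}
  T[3,3] 'a' = {A,T0}  orig:{A}
  T[0,1] 'bb' = {S}
  T[1,2] 'ba' = ∅
  T[2,3] 'aa' = {X2}  orig:{}
  T[0,2] 'bba' = {X3}  orig:{}
  T[1,3] 'baa' = {S}
  T[0,3] 'bbaa' = ∅

S ∉ T[0,3] ⇒ NO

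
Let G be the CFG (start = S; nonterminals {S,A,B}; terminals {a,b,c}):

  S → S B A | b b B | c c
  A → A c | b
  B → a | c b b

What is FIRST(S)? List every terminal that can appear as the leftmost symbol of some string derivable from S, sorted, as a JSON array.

Compute FIRST by fixpoint:
[1]
  A via A→b: +{b}
  B via B→a: +{a}
  B via B→c b b: +{c}
  S via S→b b B: +{b}
  S via S→c c: +{c}
  FIRST[S]={b,c}  FIRST[A]={b}  FIRST[B]={a,c}
[2] done
  FIRST[S]={b,c}  FIRST[A]={b}  FIRST[B]={a,c}

FIRST(S) = ["b", "c"]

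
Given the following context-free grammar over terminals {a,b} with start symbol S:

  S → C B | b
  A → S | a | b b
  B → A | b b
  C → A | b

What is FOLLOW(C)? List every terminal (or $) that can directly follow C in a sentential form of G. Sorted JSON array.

FIRST sets, iterate to fixpoint:
iter 1:
  A via A→a: +{a}
  A via A→b b: +{b}
  B via B→A: +{a,b}
  C via C→A: +{a,b}
  S via S→C B: +{a,b}
  S: {a,b}  A: {a,b}  B: {a,b}  C: {a,b}
iter 2: (stable)
  S: {a,b}  A: {a,b}  B: {a,b}  C: {a,b}

FOLLOW sets:
FOLLOW(S) := {$}
pass 1:
  S→C B: FOLLOW(C) ⊇ FIRST(B) = {a,b}; new: +{a,b}
  S→C B: FOLLOW(B) ⊇ FOLLOW(S) ⊇ {$}; new: +{$}
  S: {$}  A: {}  B: {$}  C: {a,b}
pass 2:
  B→A: FOLLOW(A) ⊇ FOLLOW(B) ⊇ {$}; new: +{$}
  C→A: FOLLOW(A) ⊇ FOLLOW(C) ⊇ {a,b}; new: +{a,b}
  S: {$}  A: {$,a,b}  B: {$}  C: {a,b}
pass 3:
  A→S: FOLLOW(S) ⊇ FOLLOW(A) ⊇ {$,a,b}; new: +{a,b}
  S→C B: FOLLOW(B) ⊇ FOLLOW(S) ⊇ {$,a,b}; new: +{a,b}
  S: {$,a,b}  A: {$,a,b}  B: {$,a,b}  C: {a,b}
pass 4: done
  S: {$,a,b}  A: {$,a,b}  B: {$,a,b}  C: {a,b}

FOLLOW(C) = ["a", "b"]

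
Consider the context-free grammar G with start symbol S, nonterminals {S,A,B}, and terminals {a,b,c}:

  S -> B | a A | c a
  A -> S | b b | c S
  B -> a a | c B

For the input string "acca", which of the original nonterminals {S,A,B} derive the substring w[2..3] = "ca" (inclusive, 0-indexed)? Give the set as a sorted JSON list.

CNF form of G:
  S -> T0 A | T0 T0 | T2 B | T2 T0
  A -> T0 A | T0 T0 | T1 T1 | T2 B | T2 S | T2 T0
  B -> T0 T0 | T2 B
  T0 -> a
  T1 -> b
  T2 -> c

CYK table (by increasing span) — only the sub-triangle for w[2..3]:
  [2..2]={T2}  "c"  orig:{}
  [3..3]={T0}  "a"  orig:{}
  [2..3]={A,S}  "ca"

Original NTs in T[2,3] deriving "ca": ["A", "S"]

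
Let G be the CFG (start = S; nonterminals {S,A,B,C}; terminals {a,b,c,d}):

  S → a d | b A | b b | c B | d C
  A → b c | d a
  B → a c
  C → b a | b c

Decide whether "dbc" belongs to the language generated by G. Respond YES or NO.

CNF form of G:
  S -> T0 A | T0 T0 | T1 B | T2 C | T3 T2
  A -> T0 T1 | T2 T3
  B -> T3 T1
  C -> T0 T1 | T0 T3
  T0 -> b
  T1 -> c
  T2 -> d
  T3 -> a

CYK table (by increasing span):
  T[0,0] 'd' = {T2}  orig:{}
  T[1,1] 'b' = {T0}  orig:{}
  T[2,2] 'c' = {T1}  orig:{}
  T[0,1] 'db' = ∅
  T[1,2] 'bc' = {A,C}
  T[0,2] 'dbc' = {S}

S ∈ T[0,2] ⇒ YES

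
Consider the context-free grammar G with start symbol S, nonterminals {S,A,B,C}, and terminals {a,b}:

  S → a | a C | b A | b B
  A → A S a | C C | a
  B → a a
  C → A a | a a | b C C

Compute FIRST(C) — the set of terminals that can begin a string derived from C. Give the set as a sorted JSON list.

Compute FIRST by fixpoint:
[1]
  A via A→a: +{a}
  B via B→a a: +{a}
  C via C→A a: +{a}
  C via C→b C C: +{b}
  S via S→a: +{a}
  S via S→b A: +{b}
  S: {a,b}  A: {a}  B: {a}  C: {a,b}
[2]
  A via A→C C: +{b}
  S: {a,b}  A: {a,b}  B: {a}  C: {a,b}
[3] (stable)
  S: {a,b}  A: {a,b}  B: {a}  C: {a,b}

FIRST(C) = ["a", "b"]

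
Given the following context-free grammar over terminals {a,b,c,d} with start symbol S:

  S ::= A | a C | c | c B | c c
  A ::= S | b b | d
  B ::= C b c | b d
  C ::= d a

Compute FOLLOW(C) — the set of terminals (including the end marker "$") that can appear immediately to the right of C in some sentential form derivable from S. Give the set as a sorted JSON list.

FIRST sets, iterate to fixpoint:
pass 1:
  A via A→b b: +{b}
  A via A→d: +{d}
  B via B→b d: +{b}
  C via C→d a: +{d}
  S via S→A: +{b,d}
  S via S→a C: +{a}
  S via S→c: +{c}
  FIRST[S]={a,b,c,d}  FIRST[A]={b,d}  FIRST[B]={b}  FIRST[C]={d}
pass 2:
  A via A→S: +{a,c}
  B via B→C b c: +{d}
  FIRST[S]={a,b,c,d}  FIRST[A]={a,b,c,d}  FIRST[B]={b,d}  FIRST[C]={d}
pass 3: — fixpoint
  FIRST[S]={a,b,c,d}  FIRST[A]={a,b,c,d}  FIRST[B]={b,d}  FIRST[C]={d}

FOLLOW iteration:
seed FOLLOW(S) with $
[1]
  B→C b c: FOLLOW(C) ⊇ FIRST(b) = {b}; new: +{b}
  S→A: FOLLOW(A) ⊇ FOLLOW(S) ⊇ {$}; new: +{$}
  S→a C: FOLLOW(C) ⊇ FOLLOW(S) ⊇ {$}; new: +{$}
  S→c B: FOLLOW(B) ⊇ FOLLOW(S) ⊇ {$}; new: +{$}
  FOLLOW(S)={$}  FOLLOW(A)={$}  FOLLOW(B)={$}  FOLLOW(C)={$,b}
[2] (no change)
  FOLLOW(S)={$}  FOLLOW(A)={$}  FOLLOW(B)={$}  FOLLOW(C)={$,b}

FOLLOW(C) = ["$", "b"]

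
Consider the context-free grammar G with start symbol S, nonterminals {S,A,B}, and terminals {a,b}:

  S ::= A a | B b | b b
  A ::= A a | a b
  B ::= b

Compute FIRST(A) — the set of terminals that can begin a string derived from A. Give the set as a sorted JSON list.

Compute FIRST by fixpoint:
[1]
  A via A→a b: +{a}
  B via B→b: +{b}
  S via S→A a: +{a}
  S via S→B b: +{b}
  FIRST[S]={a,b}  FIRST[A]={a}  FIRST[B]={b}
[2] done
  FIRST[S]={a,b}  FIRST[A]={a}  FIRST[B]={b}

FIRST(A) = ["a"]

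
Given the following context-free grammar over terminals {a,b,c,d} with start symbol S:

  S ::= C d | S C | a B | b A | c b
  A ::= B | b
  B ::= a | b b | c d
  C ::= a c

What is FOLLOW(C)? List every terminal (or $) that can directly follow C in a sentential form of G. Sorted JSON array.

FIRST sets, iterate to fixpoint:
[1]
  A via A→b: +{b}
  B via B→a: +{a}
  B via B→b b: +{b}
  B via B→c d: +{c}
  C via C→a c: +{a}
  S via S→C d: +{a}
  S via S→b A: +{b}
  S via S→c b: +{c}
  FIRST[S]={a,b,c}  FIRST[A]={b}  FIRST[B]={a,b,c}  FIRST[C]={a}
[2]
  A via A→B: +{a,c}
  FIRST[S]={a,b,c}  FIRST[A]={a,b,c}  FIRST[B]={a,b,c}  FIRST[C]={a}
[3] — fixpoint
  FIRST[S]={a,b,c}  FIRST[A]={a,b,c}  FIRST[B]={a,b,c}  FIRST[C]={a}

FOLLOW sets:
initialize: $ ∈ FOLLOW(S)
[1]
  S→C d: FOLLOW(C) ⊇ FIRST(d) = {d}; new: +{d}
  S→S C: FOLLOW(S) ⊇ FIRST(C) = {a}; new: +{a}
  S→S C: FOLLOW(C) ⊇ FOLLOW(S) ⊇ {$,a}; new: +{$,a}
  S→a B: FOLLOW(B) ⊇ FOLLOW(S) ⊇ {$,a}; new: +{$,a}
  S→b A: FOLLOW(A) ⊇ FOLLOW(S) ⊇ {$,a}; new: +{$,a}
  FOLLOW[S]={$,a}  FOLLOW[A]={$,a}  FOLLOW[B]={$,a}  FOLLOW[C]={$,a,d}
[2] done
  FOLLOW[S]={$,a}  FOLLOW[A]={$,a}  FOLLOW[B]={$,a}  FOLLOW[C]={$,a,d}

FOLLOW(C) = ["$", "a", "d"]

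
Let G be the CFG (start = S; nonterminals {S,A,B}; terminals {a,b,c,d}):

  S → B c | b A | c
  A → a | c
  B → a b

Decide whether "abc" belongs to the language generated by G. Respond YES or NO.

Convert to CNF:
  S -> B T2 | T1 A | c
  A -> a | c
  B -> T0 T1
  T0 -> a
  T1 -> b
  T2 -> c

CYK table (by increasing span):
  T[0,0] 'a' = {A,T0}  orig:{A}
  T[1,1] 'b' = {T1}  orig:{}
  T[2,2] 'c' = {A,S,T2}  orig:{A,S}
  T[0,1] 'ab' = {B}
  T[1,2] 'bc' = {S}
  T[0,2] 'abc' = {S}

S ∈ T[0,2] ⇒ YES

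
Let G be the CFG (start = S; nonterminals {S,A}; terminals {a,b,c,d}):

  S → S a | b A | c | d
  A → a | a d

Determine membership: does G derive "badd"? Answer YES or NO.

CNF form of G:
  S -> S T0 | T2 A | c | d
  A -> T0 T1 | a
  T0 -> a
  T1 -> d
  T2 -> b

CYK table (by increasing span):
  [0..0]={T2}  "b"  orig:{}
  [1..1]={A,T0}  "a"  orig:{A}
  [2..2]={S,T1}  "d"  orig:{S}
  [3..3]={S,T1}  "d"  orig:{S}
  [0..1]={S}  "ba"
  [1..2]={A}  "ad"
  [2..3]=∅  "dd"
  [0..2]={S}  "bad"
  [1..3]=∅  "add"
  [0..3]=∅  "badd"

S ∉ T[0,3] ⇒ NO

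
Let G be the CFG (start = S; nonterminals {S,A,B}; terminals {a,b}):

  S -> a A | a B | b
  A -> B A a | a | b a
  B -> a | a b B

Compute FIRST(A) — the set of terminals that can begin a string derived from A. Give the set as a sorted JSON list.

Compute FIRST by fixpoint:
[1]
  A via A→a: +{a}
  A via A→b a: +{b}
  B via B→a: +{a}
  S via S→a A: +{a}
  S via S→b: +{b}
  S: {a,b}  A: {a,b}  B: {a}
[2] done
  S: {a,b}  A: {a,b}  B: {a}

FIRST(A) = ["a", "b"]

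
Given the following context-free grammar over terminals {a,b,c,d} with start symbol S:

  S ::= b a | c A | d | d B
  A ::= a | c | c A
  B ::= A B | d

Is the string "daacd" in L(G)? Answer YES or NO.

CNF form of G:
  S -> T0 A | T1 T2 | T3 B | d
  A -> T0 A | a | c
  B -> A B | d
  T0 -> c
  T1 -> b
  T2 -> a
  T3 -> d

Fill CYK table bottom-up:
  cell(0,0) d: {B,S,T3}  orig:{B,S}
  cell(1,1) a: {A,T2}  orig:{A}
  cell(2,2) a: {A,T2}  orig:{A}
  cell(3,3) c: {A,T0}  orig:{A}
  cell(4,4) d: {B,S,T3}  orig:{B,S}
  cell(0,1) da: ∅
  cell(1,2) aa: ∅
  cell(2,3) ac: ∅
  cell(3,4) cd: {B}
  cell(0,2) daa: ∅
  cell(1,3) aac: ∅
  cell(2,4) acd: {B}
  cell(0,3) daac: ∅
  cell(1,4) aacd: {B}
  cell(0,4) daacd: {S}

S ∈ T[0,4] ⇒ YES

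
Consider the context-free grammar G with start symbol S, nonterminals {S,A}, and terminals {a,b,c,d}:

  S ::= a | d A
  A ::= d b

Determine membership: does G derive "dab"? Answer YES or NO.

CNF form of G:
  S -> T0 A | a
  A -> T0 T1
  T0 -> d
  T1 -> b

Fill CYK table bottom-up:
  cell(0,0) d: {T0}  orig:{}
  cell(1,1) a: {S}
  cell(2,2) b: {T1}  orig:{}
  cell(0,1) da: ∅
  cell(1,2) ab: ∅
  cell(0,2) dab: ∅

S ∉ T[0,2] ⇒ NO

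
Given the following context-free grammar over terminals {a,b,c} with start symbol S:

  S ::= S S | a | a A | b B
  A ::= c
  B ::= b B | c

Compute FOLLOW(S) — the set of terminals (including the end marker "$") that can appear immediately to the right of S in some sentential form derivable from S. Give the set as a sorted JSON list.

Compute FIRST by fixpoint:
round 1:
  A via A→c: +{c}
  B via B→b B: +{b}
  B via B→c: +{c}
  S via S→a: +{a}
  S via S→b B: +{b}
  FIRST(S)={a,b}  FIRST(A)={c}  FIRST(B)={b,c}
round 2: — fixpoint
  FIRST(S)={a,b}  FIRST(A)={c}  FIRST(B)={b,c}

Compute FOLLOW by fixpoint:
FOLLOW(S) := {$}
pass 1:
  S→S S: FOLLOW(S) ⊇ FIRST(S) = {a,b}; new: +{a,b}
  S→a A: FOLLOW(A) ⊇ FOLLOW(S) ⊇ {$,a,b}; new: +{$,a,b}
  S→b B: FOLLOW(B) ⊇ FOLLOW(S) ⊇ {$,a,b}; new: +{$,a,b}
  FOLLOW[S]={$,a,b}  FOLLOW[A]={$,a,b}  FOLLOW[B]={$,a,b}
pass 2: — fixpoint
  FOLLOW[S]={$,a,b}  FOLLOW[A]={$,a,b}  FOLLOW[B]={$,a,b}

FOLLOW(S) = ["$", "a", "b"]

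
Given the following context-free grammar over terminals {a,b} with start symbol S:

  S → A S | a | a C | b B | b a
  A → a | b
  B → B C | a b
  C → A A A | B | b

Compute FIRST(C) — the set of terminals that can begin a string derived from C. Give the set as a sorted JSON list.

FIRST sets, iterate to fixpoint:
pass 1:
  A via A→a: +{a}
  A via A→b: +{b}
  B via B→a b: +{a}
  C via C→A A A: +{a,b}
  S via S→A S: +{a,b}
  S: {a,b}  A: {a,b}  B: {a}  C: {a,b}
pass 2: done
  S: {a,b}  A: {a,b}  B: {a}  C: {a,b}

FIRST(C) = ["a", "b"]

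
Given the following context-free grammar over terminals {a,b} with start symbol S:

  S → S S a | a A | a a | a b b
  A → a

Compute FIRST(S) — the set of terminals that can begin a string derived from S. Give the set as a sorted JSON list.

FIRST iteration:
[1]
  A via A→a: +{a}
  S via S→a A: +{a}
  S: {a}  A: {a}
[2] done
  S: {a}  A: {a}

FIRST(S) = ["a"]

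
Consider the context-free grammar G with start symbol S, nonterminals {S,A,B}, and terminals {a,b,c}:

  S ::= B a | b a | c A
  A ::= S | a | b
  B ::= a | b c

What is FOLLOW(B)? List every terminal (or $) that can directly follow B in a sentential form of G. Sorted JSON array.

FIRST iteration:
round 1:
  A via A→a: +{a}
  A via A→b: +{b}
  B via B→a: +{a}
  B via B→b c: +{b}
  S via S→B a: +{a,b}
  S via S→c A: +{c}
  S: {a,b,c}  A: {a,b}  B: {a,b}
round 2:
  A via A→S: +{c}
  S: {a,b,c}  A: {a,b,c}  B: {a,b}
round 3: (no change)
  S: {a,b,c}  A: {a,b,c}  B: {a,b}

Compute FOLLOW by fixpoint:
initialize: $ ∈ FOLLOW(S)
iter 1:
  S→B a: FOLLOW(B) ⊇ FIRST(a) = {a}; new: +{a}
  S→c A: FOLLOW(A) ⊇ FOLLOW(S) ⊇ {$}; new: +{$}
  S: {$}  A: {$}  B: {a}
iter 2: — fixpoint
  S: {$}  A: {$}  B: {a}

FOLLOW(B) = ["a"]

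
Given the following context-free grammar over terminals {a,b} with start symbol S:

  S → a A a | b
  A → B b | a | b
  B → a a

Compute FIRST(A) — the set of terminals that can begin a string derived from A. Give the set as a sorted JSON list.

Compute FIRST by fixpoint:
iter 1:
  A via A→a: +{a}
  A via A→b: +{b}
  B via B→a a: +{a}
  S via S→a A a: +{a}
  S via S→b: +{b}
  FIRST(S)={a,b}  FIRST(A)={a,b}  FIRST(B)={a}
iter 2: (no change)
  FIRST(S)={a,b}  FIRST(A)={a,b}  FIRST(B)={a}

FIRST(A) = ["a", "b"]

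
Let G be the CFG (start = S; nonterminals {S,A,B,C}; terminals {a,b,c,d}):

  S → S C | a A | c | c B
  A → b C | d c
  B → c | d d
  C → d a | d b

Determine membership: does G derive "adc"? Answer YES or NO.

CNF form of G:
  S -> S C | T2 B | T3 A | c
  A -> T0 C | T1 T2
  B -> T1 T1 | c
  C -> T1 T0 | T1 T3
  T0 -> b
  T1 -> d
  T2 -> c
  T3 -> a

CYK fill:
  [0..0]={T3}  "a"  orig:{}
  [1..1]={T1}  "d"  orig:{}
  [2..2]={B,S,T2}  "c"  orig:{B,S}
  [0..1]=∅  "ad"
  [1..2]={A}  "dc"
  [0..2]={S}  "adc"

S ∈ T[0,2] ⇒ YES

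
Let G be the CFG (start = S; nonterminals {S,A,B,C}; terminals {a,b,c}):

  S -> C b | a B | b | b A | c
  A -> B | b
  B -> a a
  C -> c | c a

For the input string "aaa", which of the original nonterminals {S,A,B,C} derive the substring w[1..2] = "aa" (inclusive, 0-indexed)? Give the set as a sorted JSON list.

Convert to CNF:
  S -> C T2 | T0 B | T2 A | b | c
  A -> T0 T0 | b
  B -> T0 T0
  C -> T1 T0 | c
  T0 -> a
  T1 -> c
  T2 -> b

CYK table (by increasing span), restricted to cells inside w[1..2]:
  T[1,1] 'a' = {T0}  orig:{}
  T[2,2] 'a' = {T0}  orig:{}
  T[1,2] 'aa' = {A,B}

Original NTs in T[1,2] deriving "aa": ["A", "B"]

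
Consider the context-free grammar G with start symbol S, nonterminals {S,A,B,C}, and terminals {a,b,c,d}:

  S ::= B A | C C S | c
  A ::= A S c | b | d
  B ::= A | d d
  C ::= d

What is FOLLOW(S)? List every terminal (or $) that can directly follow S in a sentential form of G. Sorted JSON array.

Compute FIRST by fixpoint:
round 1:
  A via A→b: +{b}
  A via A→d: +{d}
  B via B→A: +{b,d}
  C via C→d: +{d}
  S via S→B A: +{b,d}
  S via S→c: +{c}
  FIRST[S]={b,c,d}  FIRST[A]={b,d}  FIRST[B]={b,d}  FIRST[C]={d}
round 2: (no change)
  FIRST[S]={b,c,d}  FIRST[A]={b,d}  FIRST[B]={b,d}  FIRST[C]={d}

FOLLOW iteration:
FOLLOW(S) := {$}
round 1:
  A→A S c: FOLLOW(A) ⊇ FIRST(S) = {b,c,d}; new: +{b,c,d}
  A→A S c: FOLLOW(S) ⊇ FIRST(c) = {c}; new: +{c}
  S→B A: FOLLOW(B) ⊇ FIRST(A) = {b,d}; new: +{b,d}
  S→B A: FOLLOW(A) ⊇ FOLLOW(S) ⊇ {$,c}; new: +{$}
  S→C C S: FOLLOW(C) ⊇ FIRST(C) = {d}; new: +{d}
  S→C C S: FOLLOW(C) ⊇ FIRST(S) = {b,c,d}; new: +{b,c}
  FOLLOW[S]={$,c}  FOLLOW[A]={$,b,c,d}  FOLLOW[B]={b,d}  FOLLOW[C]={b,c,d}
round 2: (no change)
  FOLLOW[S]={$,c}  FOLLOW[A]={$,b,c,d}  FOLLOW[B]={b,d}  FOLLOW[C]={b,c,d}

FOLLOW(S) = ["$", "c"]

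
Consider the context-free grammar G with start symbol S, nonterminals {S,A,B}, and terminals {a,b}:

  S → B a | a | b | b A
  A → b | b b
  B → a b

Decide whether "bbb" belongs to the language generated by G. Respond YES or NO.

Convert to CNF:
  S -> B T1 | T0 A | a | b
  A -> T0 T0 | b
  B -> T1 T0
  T0 -> b
  T1 -> a

Fill CYK table bottom-up:
  cell(0,0) b: {A,S,T0}  orig:{A,S}
  cell(1,1) b: {A,S,T0}  orig:{A,S}
  cell(2,2) b: {A,S,T0}  orig:{A,S}
  cell(0,1) bb: {A,S}
  cell(1,2) bb: {A,S}
  cell(0,2) bbb: {S}

S ∈ T[0,2] ⇒ YES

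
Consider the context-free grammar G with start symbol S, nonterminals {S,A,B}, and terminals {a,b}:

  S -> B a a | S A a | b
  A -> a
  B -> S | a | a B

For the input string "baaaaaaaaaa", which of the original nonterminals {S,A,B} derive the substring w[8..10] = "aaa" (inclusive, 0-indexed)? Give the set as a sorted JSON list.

Convert to CNF:
  S -> B X3 | S X4 | b
  A -> a
  B -> B X1 | S X2 | T0 B | a | b
  T0 -> a
  X1 -> T0 T0
  X2 -> A T0
  X3 -> T0 T0
  X4 -> A T0

CYK fill (cells [i..j] with 8 ≤ i ≤ j ≤ 10 only):
  [8..8]={A,B,T0}  "a"  orig:{A,B}
  [9..9]={A,B,T0}  "a"  orig:{A,B}
  [10..10]={A,B,T0}  "a"  orig:{A,B}
  [8..9]={B,X1,X2,X3,X4}  "aa"  orig:{B}
  [9..10]={B,X1,X2,X3,X4}  "aa"  orig:{B}
  [8..10]={B,S}  "aaa"

Original NTs in T[8,10] deriving "aaa": ["B", "S"]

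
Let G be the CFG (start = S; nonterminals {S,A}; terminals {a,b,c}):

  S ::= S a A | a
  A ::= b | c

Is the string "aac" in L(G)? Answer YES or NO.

Convert to CNF:
  S -> S X1 | a
  A -> b | c
  T0 -> a
  X1 -> T0 A

CYK table (by increasing span):
  T[0,0] 'a' = {S,T0}  orig:{S}
  T[1,1] 'a' = {S,T0}  orig:{S}
  T[2,2] 'c' = {A}
  T[0,1] 'aa' = ∅
  T[1,2] 'ac' = {X1}  orig:{}
  T[0,2] 'aac' = {S}

S ∈ T[0,2] ⇒ YES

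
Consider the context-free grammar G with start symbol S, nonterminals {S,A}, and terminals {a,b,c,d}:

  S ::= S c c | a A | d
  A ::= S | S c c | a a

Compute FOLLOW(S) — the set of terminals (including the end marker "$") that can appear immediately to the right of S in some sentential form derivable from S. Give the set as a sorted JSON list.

Compute FIRST by fixpoint:
[1]
  A via A→a a: +{a}
  S via S→a A: +{a}
  S via S→d: +{d}
  FIRST[S]={a,d}  FIRST[A]={a}
[2]
  A via A→S: +{d}
  FIRST[S]={a,d}  FIRST[A]={a,d}
[3] (stable)
  FIRST[S]={a,d}  FIRST[A]={a,d}

FOLLOW sets:
FOLLOW(S) := {$}
iter 1:
  A→S c c: FOLLOW(S) ⊇ FIRST(c) = {c}; new: +{c}
  S→a A: FOLLOW(A) ⊇ FOLLOW(S) ⊇ {$,c}; new: +{$,c}
  S: {$,c}  A: {$,c}
iter 2: done
  S: {$,c}  A: {$,c}

FOLLOW(S) = ["$", "c"]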